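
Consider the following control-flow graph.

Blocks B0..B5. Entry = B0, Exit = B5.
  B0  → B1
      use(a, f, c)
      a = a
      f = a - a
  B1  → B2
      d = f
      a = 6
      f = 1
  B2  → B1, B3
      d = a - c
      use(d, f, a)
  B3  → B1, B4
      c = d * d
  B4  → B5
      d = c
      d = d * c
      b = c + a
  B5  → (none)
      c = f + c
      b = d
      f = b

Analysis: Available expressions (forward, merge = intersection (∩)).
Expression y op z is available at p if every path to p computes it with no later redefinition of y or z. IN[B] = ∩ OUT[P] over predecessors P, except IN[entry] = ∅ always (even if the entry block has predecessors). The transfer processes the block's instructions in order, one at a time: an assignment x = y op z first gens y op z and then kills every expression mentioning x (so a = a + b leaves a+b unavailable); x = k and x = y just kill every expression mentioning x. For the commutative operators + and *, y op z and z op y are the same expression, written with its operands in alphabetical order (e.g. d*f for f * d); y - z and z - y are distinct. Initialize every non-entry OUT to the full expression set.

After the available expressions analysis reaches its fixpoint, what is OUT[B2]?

Fixpoint table:
  B0:  IN={}  OUT={a-a}
  B1:  IN={}  OUT={}
  B2:  IN={}  OUT={a-c}
  B3:  IN={a-c}  OUT={d*d}
  B4:  IN={d*d}  OUT={a+c}
  B5:  IN={a+c}  OUT={}

Merge at B2: IN[B2] = OUT[B1] = {}
Applying B2's transfer function to that IN value gives OUT[B2] (row B2 above).

Answer: {a-c}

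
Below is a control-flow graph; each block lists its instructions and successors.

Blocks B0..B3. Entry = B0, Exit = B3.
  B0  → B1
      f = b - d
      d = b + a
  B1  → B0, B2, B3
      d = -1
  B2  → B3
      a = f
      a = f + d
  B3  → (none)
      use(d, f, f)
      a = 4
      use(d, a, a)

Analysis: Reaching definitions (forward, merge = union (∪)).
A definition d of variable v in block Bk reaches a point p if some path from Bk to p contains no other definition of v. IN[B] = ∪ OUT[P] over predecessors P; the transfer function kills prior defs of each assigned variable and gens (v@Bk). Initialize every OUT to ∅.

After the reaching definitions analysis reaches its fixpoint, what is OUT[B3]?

Fixpoint table:
  B0:  IN={d@B1, f@B0}  OUT={d@B0, f@B0}
  B1:  IN={d@B0, f@B0}  OUT={d@B1, f@B0}
  B2:  IN={d@B1, f@B0}  OUT={a@B2, d@B1, f@B0}
  B3:  IN={a@B2, d@B1, f@B0}  OUT={a@B3, d@B1, f@B0}

Merge at B3: IN[B3] = OUT[B1] ⊔ OUT[B2] = {a@B2, d@B1, f@B0}
Applying B3's transfer function to that IN value gives OUT[B3] (row B3 above).

Answer: {a@B3, d@B1, f@B0}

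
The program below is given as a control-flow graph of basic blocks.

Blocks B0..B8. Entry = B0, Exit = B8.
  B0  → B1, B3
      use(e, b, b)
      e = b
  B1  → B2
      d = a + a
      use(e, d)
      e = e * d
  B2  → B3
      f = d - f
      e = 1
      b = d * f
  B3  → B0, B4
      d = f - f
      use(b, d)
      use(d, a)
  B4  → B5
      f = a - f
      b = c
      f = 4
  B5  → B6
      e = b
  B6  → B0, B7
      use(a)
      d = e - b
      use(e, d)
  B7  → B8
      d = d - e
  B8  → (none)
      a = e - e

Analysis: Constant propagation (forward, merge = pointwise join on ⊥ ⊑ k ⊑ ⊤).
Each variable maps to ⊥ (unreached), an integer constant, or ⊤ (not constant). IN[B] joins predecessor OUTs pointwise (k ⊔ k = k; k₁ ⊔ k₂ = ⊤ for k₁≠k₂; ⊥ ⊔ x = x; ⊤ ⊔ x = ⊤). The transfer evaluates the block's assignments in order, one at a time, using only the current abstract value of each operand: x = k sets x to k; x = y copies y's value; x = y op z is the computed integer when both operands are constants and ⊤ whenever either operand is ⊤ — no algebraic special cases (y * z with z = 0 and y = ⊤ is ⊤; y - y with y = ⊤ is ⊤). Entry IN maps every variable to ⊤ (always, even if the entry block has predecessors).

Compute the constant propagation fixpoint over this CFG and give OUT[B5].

Answer: {a: ⊤, b: ⊤, c: ⊤, d: ⊤, e: ⊤, f: 4}

Working:
Per-block solution:
  B0:   IN=(all ⊤)   OUT=(all ⊤)
  B1:   IN=(all ⊤)   OUT=(all ⊤)
  B2:   IN=(all ⊤)   OUT={e:1; rest ⊤}
  B3:   IN=(all ⊤)   OUT=(all ⊤)
  B4:   IN=(all ⊤)   OUT={f:4; rest ⊤}
  B5:   IN={f:4; rest ⊤}   OUT={f:4; rest ⊤}
  B6:   IN={f:4; rest ⊤}   OUT={f:4; rest ⊤}
  B7:   IN={f:4; rest ⊤}   OUT={f:4; rest ⊤}
  B8:   IN={f:4; rest ⊤}   OUT={f:4; rest ⊤}

Merge at B5: IN[B5] = OUT[B4] = {a: ⊤, b: ⊤, c: ⊤, d: ⊤, e: ⊤, f: 4}
Applying B5's transfer function to that IN value gives OUT[B5] (row B5 above).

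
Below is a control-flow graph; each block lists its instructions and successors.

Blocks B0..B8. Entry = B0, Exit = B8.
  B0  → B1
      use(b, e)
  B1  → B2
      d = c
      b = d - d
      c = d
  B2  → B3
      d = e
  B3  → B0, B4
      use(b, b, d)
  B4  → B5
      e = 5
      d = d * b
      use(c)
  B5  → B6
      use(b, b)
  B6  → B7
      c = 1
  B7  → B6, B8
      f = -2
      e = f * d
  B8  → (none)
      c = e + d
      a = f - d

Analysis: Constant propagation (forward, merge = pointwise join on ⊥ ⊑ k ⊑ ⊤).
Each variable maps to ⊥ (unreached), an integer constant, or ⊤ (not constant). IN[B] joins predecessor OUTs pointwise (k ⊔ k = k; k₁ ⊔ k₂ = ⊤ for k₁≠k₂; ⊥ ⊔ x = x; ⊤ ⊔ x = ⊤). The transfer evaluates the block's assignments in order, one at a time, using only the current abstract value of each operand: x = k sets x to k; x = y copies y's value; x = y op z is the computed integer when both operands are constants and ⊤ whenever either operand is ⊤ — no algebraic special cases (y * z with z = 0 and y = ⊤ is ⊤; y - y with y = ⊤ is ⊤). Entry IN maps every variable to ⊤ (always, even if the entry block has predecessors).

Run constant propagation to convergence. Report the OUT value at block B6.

Converged values:
  B0: | IN=(all ⊤) | OUT=(all ⊤)
  B1: | IN=(all ⊤) | OUT=(all ⊤)
  B2: | IN=(all ⊤) | OUT=(all ⊤)
  B3: | IN=(all ⊤) | OUT=(all ⊤)
  B4: | IN=(all ⊤) | OUT={e:5; rest ⊤}
  B5: | IN={e:5; rest ⊤} | OUT={e:5; rest ⊤}
  B6: | IN=(all ⊤) | OUT={c:1; rest ⊤}
  B7: | IN={c:1; rest ⊤} | OUT={c:1, f:-2; rest ⊤}
  B8: | IN={c:1, f:-2; rest ⊤} | OUT={f:-2; rest ⊤}

Merge at B6: IN[B6] = OUT[B5] ⊔ OUT[B7] = {a: ⊤, b: ⊤, c: ⊤, d: ⊤, e: ⊤, f: ⊤}
Applying B6's transfer function to that IN value gives OUT[B6] (row B6 above).

Answer: {a: ⊤, b: ⊤, c: 1, d: ⊤, e: ⊤, f: ⊤}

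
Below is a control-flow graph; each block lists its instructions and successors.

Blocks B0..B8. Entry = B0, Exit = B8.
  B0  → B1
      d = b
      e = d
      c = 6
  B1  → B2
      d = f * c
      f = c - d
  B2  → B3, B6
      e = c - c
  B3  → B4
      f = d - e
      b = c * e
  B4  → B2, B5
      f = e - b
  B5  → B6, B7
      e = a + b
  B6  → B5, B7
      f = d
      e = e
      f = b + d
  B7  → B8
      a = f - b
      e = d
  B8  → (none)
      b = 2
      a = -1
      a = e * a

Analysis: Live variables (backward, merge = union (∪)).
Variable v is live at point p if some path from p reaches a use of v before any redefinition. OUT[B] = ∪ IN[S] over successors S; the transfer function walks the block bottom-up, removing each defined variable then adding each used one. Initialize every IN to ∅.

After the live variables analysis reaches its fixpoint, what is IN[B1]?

Answer: {a, b, c, f}

Working:
Converged values:
  B0:  IN={a, b, f}  OUT={a, b, c, f}
  B1:  IN={a, b, c, f}  OUT={a, b, c, d}
  B2:  IN={a, b, c, d}  OUT={a, b, c, d, e}
  B3:  IN={a, c, d, e}  OUT={a, b, c, d, e}
  B4:  IN={a, b, c, d, e}  OUT={a, b, c, d, f}
  B5:  IN={a, b, d, f}  OUT={a, b, d, e, f}
  B6:  IN={a, b, d, e}  OUT={a, b, d, f}
  B7:  IN={b, d, f}  OUT={e}
  B8:  IN={e}  OUT={}

Merge at B1: OUT[B1] = IN[B2] = {a, b, c, d}
Applying B1's transfer function to that OUT value gives IN[B1] (row B1 above).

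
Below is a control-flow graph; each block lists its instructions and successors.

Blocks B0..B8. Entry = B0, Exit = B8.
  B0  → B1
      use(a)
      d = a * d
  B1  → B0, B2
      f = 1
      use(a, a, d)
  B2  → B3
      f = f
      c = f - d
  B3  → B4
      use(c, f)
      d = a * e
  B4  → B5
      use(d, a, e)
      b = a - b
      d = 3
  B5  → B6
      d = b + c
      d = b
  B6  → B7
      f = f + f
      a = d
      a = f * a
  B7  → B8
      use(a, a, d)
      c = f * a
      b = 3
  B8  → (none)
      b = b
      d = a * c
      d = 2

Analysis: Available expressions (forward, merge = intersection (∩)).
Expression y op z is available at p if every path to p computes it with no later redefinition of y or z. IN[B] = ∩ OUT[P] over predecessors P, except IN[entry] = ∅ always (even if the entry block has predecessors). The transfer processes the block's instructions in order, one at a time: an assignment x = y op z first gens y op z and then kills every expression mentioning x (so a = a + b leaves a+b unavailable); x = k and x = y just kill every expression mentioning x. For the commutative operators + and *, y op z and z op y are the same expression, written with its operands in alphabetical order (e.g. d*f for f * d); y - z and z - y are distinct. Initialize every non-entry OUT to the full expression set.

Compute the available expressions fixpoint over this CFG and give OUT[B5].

Answer: {a*e, b+c}

Working:
Fixpoint table:
  B0:  IN={}  OUT={}
  B1:  IN={}  OUT={}
  B2:  IN={}  OUT={f-d}
  B3:  IN={f-d}  OUT={a*e}
  B4:  IN={a*e}  OUT={a*e}
  B5:  IN={a*e}  OUT={a*e, b+c}
  B6:  IN={a*e, b+c}  OUT={b+c}
  B7:  IN={b+c}  OUT={a*f}
  B8:  IN={a*f}  OUT={a*c, a*f}

Merge at B5: IN[B5] = OUT[B4] = {a*e}
Applying B5's transfer function to that IN value gives OUT[B5] (row B5 above).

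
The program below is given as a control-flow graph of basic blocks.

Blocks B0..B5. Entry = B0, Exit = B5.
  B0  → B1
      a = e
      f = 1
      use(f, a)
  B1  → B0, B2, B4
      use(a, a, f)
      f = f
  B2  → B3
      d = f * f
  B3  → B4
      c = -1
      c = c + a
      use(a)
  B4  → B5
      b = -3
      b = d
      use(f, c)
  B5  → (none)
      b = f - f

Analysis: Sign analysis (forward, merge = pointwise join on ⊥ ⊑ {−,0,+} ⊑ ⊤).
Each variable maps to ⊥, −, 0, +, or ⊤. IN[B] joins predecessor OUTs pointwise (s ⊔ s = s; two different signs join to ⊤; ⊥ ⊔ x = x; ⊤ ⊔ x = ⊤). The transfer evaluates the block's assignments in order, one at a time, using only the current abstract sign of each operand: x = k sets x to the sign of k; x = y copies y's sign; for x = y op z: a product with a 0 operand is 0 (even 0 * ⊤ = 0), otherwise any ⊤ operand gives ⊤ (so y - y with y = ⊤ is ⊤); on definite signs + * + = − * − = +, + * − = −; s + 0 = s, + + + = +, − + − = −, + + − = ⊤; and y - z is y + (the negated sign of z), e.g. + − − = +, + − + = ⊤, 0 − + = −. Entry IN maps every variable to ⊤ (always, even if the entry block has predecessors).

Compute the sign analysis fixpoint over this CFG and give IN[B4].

Fixpoint table:
  B0:  IN=(all ⊤)  OUT={f:+; rest ⊤}
  B1:  IN={f:+; rest ⊤}  OUT={f:+; rest ⊤}
  B2:  IN={f:+; rest ⊤}  OUT={d:+, f:+; rest ⊤}
  B3:  IN={d:+, f:+; rest ⊤}  OUT={d:+, f:+; rest ⊤}
  B4:  IN={f:+; rest ⊤}  OUT={f:+; rest ⊤}
  B5:  IN={f:+; rest ⊤}  OUT={f:+; rest ⊤}

Merge at B4: IN[B4] = OUT[B1] ⊔ OUT[B3] = {a: ⊤, b: ⊤, c: ⊤, d: ⊤, e: ⊤, f: +}

Answer: {a: ⊤, b: ⊤, c: ⊤, d: ⊤, e: ⊤, f: +}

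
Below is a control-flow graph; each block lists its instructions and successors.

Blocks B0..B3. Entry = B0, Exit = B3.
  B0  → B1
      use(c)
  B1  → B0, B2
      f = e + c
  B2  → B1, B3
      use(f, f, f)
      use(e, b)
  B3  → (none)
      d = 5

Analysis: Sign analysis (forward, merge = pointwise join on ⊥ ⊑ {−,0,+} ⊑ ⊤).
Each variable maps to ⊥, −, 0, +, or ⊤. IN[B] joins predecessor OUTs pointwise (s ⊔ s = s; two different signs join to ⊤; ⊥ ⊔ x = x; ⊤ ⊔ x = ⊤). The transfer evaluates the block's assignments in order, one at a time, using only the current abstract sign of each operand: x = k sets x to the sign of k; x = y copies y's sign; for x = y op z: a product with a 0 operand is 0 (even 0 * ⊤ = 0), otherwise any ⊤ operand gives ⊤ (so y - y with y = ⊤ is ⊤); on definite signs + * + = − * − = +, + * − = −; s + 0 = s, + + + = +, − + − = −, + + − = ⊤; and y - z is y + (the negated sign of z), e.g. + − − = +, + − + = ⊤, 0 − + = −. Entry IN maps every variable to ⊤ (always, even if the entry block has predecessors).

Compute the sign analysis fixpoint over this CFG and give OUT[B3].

Fixpoint table:
  B0: | IN=(all ⊤) | OUT=(all ⊤)
  B1: | IN=(all ⊤) | OUT=(all ⊤)
  B2: | IN=(all ⊤) | OUT=(all ⊤)
  B3: | IN=(all ⊤) | OUT={d:+; rest ⊤}

Merge at B3: IN[B3] = OUT[B2] = {a: ⊤, b: ⊤, c: ⊤, d: ⊤, e: ⊤, f: ⊤}
Applying B3's transfer function to that IN value gives OUT[B3] (row B3 above).

Answer: {a: ⊤, b: ⊤, c: ⊤, d: +, e: ⊤, f: ⊤}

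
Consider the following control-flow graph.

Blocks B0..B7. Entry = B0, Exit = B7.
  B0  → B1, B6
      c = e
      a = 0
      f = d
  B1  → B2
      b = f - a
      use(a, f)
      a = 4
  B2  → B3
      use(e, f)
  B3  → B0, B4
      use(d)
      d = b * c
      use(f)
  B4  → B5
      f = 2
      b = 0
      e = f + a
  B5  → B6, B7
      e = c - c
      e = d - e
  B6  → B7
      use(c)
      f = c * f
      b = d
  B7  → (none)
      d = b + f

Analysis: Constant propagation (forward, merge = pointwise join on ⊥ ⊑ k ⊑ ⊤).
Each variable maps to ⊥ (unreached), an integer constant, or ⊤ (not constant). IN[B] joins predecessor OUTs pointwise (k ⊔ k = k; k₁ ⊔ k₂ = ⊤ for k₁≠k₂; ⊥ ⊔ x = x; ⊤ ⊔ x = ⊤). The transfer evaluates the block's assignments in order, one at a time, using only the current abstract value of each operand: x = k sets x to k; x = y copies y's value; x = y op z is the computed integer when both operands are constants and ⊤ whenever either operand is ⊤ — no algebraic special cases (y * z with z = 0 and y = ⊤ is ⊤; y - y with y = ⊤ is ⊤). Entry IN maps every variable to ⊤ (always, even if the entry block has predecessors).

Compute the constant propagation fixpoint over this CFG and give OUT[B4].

Converged values:
  B0: | IN=(all ⊤) | OUT={a:0; rest ⊤}
  B1: | IN={a:0; rest ⊤} | OUT={a:4; rest ⊤}
  B2: | IN={a:4; rest ⊤} | OUT={a:4; rest ⊤}
  B3: | IN={a:4; rest ⊤} | OUT={a:4; rest ⊤}
  B4: | IN={a:4; rest ⊤} | OUT={a:4, b:0, e:6, f:2; rest ⊤}
  B5: | IN={a:4, b:0, e:6, f:2; rest ⊤} | OUT={a:4, b:0, f:2; rest ⊤}
  B6: | IN=(all ⊤) | OUT=(all ⊤)
  B7: | IN=(all ⊤) | OUT=(all ⊤)

Merge at B4: IN[B4] = OUT[B3] = {a: 4, b: ⊤, c: ⊤, d: ⊤, e: ⊤, f: ⊤}
Applying B4's transfer function to that IN value gives OUT[B4] (row B4 above).

Answer: {a: 4, b: 0, c: ⊤, d: ⊤, e: 6, f: 2}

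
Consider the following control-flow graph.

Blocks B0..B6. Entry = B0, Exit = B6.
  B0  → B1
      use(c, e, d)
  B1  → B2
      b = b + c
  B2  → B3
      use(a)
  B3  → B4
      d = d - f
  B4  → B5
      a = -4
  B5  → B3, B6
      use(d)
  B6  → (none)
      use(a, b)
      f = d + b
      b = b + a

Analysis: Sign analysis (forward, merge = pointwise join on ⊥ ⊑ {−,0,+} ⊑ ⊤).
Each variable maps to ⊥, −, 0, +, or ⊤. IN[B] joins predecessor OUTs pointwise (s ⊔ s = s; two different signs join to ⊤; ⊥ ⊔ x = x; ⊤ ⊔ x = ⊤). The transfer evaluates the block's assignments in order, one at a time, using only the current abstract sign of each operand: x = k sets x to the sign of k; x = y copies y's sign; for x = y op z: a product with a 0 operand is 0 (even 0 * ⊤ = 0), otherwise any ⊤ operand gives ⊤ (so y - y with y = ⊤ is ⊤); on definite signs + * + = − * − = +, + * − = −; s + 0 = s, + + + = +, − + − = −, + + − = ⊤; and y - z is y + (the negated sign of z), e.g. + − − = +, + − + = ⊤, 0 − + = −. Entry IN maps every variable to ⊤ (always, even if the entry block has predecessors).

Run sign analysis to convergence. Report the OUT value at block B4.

Per-block solution:
  B0:  IN=(all ⊤)  OUT=(all ⊤)
  B1:  IN=(all ⊤)  OUT=(all ⊤)
  B2:  IN=(all ⊤)  OUT=(all ⊤)
  B3:  IN=(all ⊤)  OUT=(all ⊤)
  B4:  IN=(all ⊤)  OUT={a:-; rest ⊤}
  B5:  IN={a:-; rest ⊤}  OUT={a:-; rest ⊤}
  B6:  IN={a:-; rest ⊤}  OUT={a:-; rest ⊤}

Merge at B4: IN[B4] = OUT[B3] = {a: ⊤, b: ⊤, c: ⊤, d: ⊤, e: ⊤, f: ⊤}
Applying B4's transfer function to that IN value gives OUT[B4] (row B4 above).

Answer: {a: -, b: ⊤, c: ⊤, d: ⊤, e: ⊤, f: ⊤}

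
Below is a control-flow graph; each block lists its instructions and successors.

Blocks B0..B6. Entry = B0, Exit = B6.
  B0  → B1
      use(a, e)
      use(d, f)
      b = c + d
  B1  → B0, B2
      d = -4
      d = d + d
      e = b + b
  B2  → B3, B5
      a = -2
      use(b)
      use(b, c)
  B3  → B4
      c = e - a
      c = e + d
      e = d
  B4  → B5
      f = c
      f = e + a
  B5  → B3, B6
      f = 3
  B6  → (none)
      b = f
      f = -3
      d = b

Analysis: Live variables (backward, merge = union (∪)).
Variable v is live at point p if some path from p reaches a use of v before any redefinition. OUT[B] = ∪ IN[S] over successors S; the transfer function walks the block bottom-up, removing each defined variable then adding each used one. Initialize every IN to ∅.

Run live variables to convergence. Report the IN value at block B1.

Converged values:
  B0:   IN={a, c, d, e, f}   OUT={a, b, c, f}
  B1:   IN={a, b, c, f}   OUT={a, b, c, d, e, f}
  B2:   IN={b, c, d, e}   OUT={a, d, e}
  B3:   IN={a, d, e}   OUT={a, c, d, e}
  B4:   IN={a, c, d, e}   OUT={a, d, e}
  B5:   IN={a, d, e}   OUT={a, d, e, f}
  B6:   IN={f}   OUT={}

Merge at B1: OUT[B1] = IN[B0] ⊔ IN[B2] = {a, b, c, d, e, f}
Applying B1's transfer function to that OUT value gives IN[B1] (row B1 above).

Answer: {a, b, c, f}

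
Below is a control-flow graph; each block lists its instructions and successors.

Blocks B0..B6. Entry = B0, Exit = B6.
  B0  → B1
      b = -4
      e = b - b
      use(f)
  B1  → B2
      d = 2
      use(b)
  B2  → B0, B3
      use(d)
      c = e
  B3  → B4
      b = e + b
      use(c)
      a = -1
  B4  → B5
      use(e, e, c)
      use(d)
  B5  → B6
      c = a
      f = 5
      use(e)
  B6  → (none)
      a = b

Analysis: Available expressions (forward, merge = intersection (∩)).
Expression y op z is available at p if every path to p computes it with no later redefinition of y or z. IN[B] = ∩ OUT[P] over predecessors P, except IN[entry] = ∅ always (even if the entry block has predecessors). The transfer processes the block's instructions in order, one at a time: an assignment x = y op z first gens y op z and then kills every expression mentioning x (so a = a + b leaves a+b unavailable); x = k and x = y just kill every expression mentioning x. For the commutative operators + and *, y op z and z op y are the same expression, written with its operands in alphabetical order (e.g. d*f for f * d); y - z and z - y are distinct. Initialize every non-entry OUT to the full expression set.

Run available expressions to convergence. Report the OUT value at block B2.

Answer: {b-b}

Derivation:
Converged values:
  B0:   IN={}   OUT={b-b}
  B1:   IN={b-b}   OUT={b-b}
  B2:   IN={b-b}   OUT={b-b}
  B3:   IN={b-b}   OUT={}
  B4:   IN={}   OUT={}
  B5:   IN={}   OUT={}
  B6:   IN={}   OUT={}

Merge at B2: IN[B2] = OUT[B1] = {b-b}
Applying B2's transfer function to that IN value gives OUT[B2] (row B2 above).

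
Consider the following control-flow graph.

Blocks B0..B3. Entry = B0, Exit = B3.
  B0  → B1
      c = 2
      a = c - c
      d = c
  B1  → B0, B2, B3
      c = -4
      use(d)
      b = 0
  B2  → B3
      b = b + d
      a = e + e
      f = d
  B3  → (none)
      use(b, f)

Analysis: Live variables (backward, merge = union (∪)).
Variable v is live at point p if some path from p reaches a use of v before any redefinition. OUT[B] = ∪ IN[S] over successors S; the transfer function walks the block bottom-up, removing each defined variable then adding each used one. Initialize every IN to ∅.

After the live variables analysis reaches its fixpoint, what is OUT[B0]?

Per-block solution:
  B0:  IN={e, f}  OUT={d, e, f}
  B1:  IN={d, e, f}  OUT={b, d, e, f}
  B2:  IN={b, d, e}  OUT={b, f}
  B3:  IN={b, f}  OUT={}

Merge at B0: OUT[B0] = IN[B1] = {d, e, f}

Answer: {d, e, f}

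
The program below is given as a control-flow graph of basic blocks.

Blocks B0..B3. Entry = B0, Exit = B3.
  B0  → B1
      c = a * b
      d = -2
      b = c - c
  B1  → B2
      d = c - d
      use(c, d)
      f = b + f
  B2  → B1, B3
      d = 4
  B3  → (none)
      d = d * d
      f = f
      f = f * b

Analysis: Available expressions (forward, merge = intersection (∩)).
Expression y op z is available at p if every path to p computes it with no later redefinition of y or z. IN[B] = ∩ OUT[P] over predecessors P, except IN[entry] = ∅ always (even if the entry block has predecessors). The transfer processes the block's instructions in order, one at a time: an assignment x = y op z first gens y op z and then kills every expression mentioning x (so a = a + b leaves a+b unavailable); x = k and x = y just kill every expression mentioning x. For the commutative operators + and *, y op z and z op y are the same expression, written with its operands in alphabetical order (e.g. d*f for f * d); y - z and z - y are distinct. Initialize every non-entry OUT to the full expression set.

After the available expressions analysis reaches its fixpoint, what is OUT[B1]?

Answer: {c-c}

Working:
Fixpoint table:
  B0: | IN={} | OUT={c-c}
  B1: | IN={c-c} | OUT={c-c}
  B2: | IN={c-c} | OUT={c-c}
  B3: | IN={c-c} | OUT={c-c}

Merge at B1: IN[B1] = OUT[B0] ∩ OUT[B2] = {c-c}
Applying B1's transfer function to that IN value gives OUT[B1] (row B1 above).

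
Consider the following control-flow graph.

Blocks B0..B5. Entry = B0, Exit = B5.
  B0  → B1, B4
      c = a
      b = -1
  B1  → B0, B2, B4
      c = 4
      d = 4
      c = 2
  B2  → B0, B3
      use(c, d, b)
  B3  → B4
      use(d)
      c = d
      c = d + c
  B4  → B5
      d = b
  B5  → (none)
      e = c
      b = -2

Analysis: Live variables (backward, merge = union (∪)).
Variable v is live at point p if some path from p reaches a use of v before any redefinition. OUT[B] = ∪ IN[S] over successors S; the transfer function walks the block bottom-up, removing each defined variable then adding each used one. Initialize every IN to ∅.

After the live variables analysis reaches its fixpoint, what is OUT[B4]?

Answer: {c}

Working:
Per-block solution:
  B0:  IN={a}  OUT={a, b, c}
  B1:  IN={a, b}  OUT={a, b, c, d}
  B2:  IN={a, b, c, d}  OUT={a, b, d}
  B3:  IN={b, d}  OUT={b, c}
  B4:  IN={b, c}  OUT={c}
  B5:  IN={c}  OUT={}

Merge at B4: OUT[B4] = IN[B5] = {c}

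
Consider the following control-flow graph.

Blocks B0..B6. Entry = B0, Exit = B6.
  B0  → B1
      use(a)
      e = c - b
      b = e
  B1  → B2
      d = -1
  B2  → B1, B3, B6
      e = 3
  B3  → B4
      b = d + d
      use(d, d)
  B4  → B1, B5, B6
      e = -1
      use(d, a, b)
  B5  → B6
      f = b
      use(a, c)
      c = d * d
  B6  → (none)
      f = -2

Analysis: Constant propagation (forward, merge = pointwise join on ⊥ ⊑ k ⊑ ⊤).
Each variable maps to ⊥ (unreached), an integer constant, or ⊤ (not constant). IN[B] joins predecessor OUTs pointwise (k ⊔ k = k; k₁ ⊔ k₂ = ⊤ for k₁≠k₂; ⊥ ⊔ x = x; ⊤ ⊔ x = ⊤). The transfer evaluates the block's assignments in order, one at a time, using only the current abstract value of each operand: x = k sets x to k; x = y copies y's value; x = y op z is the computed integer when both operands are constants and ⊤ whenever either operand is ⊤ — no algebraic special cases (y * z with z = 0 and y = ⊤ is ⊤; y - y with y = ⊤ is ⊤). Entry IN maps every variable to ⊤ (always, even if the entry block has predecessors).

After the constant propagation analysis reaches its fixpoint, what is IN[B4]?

Answer: {a: ⊤, b: -2, c: ⊤, d: -1, e: 3, f: ⊤}

Working:
Fixpoint table:
  B0:  IN=(all ⊤)  OUT=(all ⊤)
  B1:  IN=(all ⊤)  OUT={d:-1; rest ⊤}
  B2:  IN={d:-1; rest ⊤}  OUT={d:-1, e:3; rest ⊤}
  B3:  IN={d:-1, e:3; rest ⊤}  OUT={b:-2, d:-1, e:3; rest ⊤}
  B4:  IN={b:-2, d:-1, e:3; rest ⊤}  OUT={b:-2, d:-1, e:-1; rest ⊤}
  B5:  IN={b:-2, d:-1, e:-1; rest ⊤}  OUT={b:-2, c:1, d:-1, e:-1, f:-2; rest ⊤}
  B6:  IN={d:-1; rest ⊤}  OUT={d:-1, f:-2; rest ⊤}

Merge at B4: IN[B4] = OUT[B3] = {a: ⊤, b: -2, c: ⊤, d: -1, e: 3, f: ⊤}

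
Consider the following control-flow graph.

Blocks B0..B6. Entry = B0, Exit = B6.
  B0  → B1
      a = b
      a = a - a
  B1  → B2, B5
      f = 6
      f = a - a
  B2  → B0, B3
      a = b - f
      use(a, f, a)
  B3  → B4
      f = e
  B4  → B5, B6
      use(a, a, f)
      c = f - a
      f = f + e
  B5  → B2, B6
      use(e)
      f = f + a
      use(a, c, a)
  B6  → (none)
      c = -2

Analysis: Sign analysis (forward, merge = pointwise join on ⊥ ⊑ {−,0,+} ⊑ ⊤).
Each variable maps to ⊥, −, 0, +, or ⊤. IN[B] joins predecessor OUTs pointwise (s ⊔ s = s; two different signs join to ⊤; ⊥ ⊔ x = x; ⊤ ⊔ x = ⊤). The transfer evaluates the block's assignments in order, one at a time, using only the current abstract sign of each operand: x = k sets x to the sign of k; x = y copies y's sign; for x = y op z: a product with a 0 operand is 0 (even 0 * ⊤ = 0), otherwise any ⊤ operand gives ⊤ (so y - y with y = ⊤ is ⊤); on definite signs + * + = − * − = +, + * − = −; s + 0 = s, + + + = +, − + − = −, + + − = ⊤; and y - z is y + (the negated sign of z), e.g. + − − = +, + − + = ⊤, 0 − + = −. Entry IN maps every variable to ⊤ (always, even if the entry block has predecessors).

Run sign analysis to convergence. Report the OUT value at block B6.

Answer: {a: ⊤, b: ⊤, c: -, d: ⊤, e: ⊤, f: ⊤}

Trace:
Per-block solution:
  B0:   IN=(all ⊤)   OUT=(all ⊤)
  B1:   IN=(all ⊤)   OUT=(all ⊤)
  B2:   IN=(all ⊤)   OUT=(all ⊤)
  B3:   IN=(all ⊤)   OUT=(all ⊤)
  B4:   IN=(all ⊤)   OUT=(all ⊤)
  B5:   IN=(all ⊤)   OUT=(all ⊤)
  B6:   IN=(all ⊤)   OUT={c:-; rest ⊤}

Merge at B6: IN[B6] = OUT[B4] ⊔ OUT[B5] = {a: ⊤, b: ⊤, c: ⊤, d: ⊤, e: ⊤, f: ⊤}
Applying B6's transfer function to that IN value gives OUT[B6] (row B6 above).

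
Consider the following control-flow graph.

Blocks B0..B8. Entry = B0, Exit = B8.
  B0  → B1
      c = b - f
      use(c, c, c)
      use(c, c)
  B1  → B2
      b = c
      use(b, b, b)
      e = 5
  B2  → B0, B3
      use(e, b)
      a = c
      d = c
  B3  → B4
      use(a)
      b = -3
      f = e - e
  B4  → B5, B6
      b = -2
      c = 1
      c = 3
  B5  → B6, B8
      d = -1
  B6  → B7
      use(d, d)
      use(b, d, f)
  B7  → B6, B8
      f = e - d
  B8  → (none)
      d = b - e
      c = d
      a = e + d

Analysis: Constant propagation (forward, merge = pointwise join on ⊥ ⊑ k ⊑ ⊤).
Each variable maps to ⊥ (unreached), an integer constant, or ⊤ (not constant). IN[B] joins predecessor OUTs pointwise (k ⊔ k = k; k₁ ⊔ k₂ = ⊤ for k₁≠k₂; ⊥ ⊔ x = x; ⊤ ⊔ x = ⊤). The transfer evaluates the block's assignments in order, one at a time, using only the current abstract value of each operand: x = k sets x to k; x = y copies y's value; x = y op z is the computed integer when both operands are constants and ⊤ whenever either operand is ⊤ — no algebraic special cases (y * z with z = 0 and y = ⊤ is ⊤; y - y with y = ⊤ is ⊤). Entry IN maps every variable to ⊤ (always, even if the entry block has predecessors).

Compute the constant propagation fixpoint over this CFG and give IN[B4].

Answer: {a: ⊤, b: -3, c: ⊤, d: ⊤, e: 5, f: 0}

Derivation:
Per-block solution:
  B0:   IN=(all ⊤)   OUT=(all ⊤)
  B1:   IN=(all ⊤)   OUT={e:5; rest ⊤}
  B2:   IN={e:5; rest ⊤}   OUT={e:5; rest ⊤}
  B3:   IN={e:5; rest ⊤}   OUT={b:-3, e:5, f:0; rest ⊤}
  B4:   IN={b:-3, e:5, f:0; rest ⊤}   OUT={b:-2, c:3, e:5, f:0; rest ⊤}
  B5:   IN={b:-2, c:3, e:5, f:0; rest ⊤}   OUT={b:-2, c:3, d:-1, e:5, f:0; rest ⊤}
  B6:   IN={b:-2, c:3, e:5; rest ⊤}   OUT={b:-2, c:3, e:5; rest ⊤}
  B7:   IN={b:-2, c:3, e:5; rest ⊤}   OUT={b:-2, c:3, e:5; rest ⊤}
  B8:   IN={b:-2, c:3, e:5; rest ⊤}   OUT={a:-2, b:-2, c:-7, d:-7, e:5; rest ⊤}

Merge at B4: IN[B4] = OUT[B3] = {a: ⊤, b: -3, c: ⊤, d: ⊤, e: 5, f: 0}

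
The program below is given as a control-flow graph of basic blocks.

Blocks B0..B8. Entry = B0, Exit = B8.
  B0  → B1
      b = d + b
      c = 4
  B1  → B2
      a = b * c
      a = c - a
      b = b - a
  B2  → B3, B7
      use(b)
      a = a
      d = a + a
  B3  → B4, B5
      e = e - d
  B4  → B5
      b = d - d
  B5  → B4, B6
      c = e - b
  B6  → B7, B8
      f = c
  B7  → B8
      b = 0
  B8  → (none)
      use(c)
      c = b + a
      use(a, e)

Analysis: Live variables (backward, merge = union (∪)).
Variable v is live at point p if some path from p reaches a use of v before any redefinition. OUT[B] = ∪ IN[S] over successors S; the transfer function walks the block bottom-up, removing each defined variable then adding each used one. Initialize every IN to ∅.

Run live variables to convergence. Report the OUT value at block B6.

Converged values:
  B0:  IN={b, d, e}  OUT={b, c, e}
  B1:  IN={b, c, e}  OUT={a, b, c, e}
  B2:  IN={a, b, c, e}  OUT={a, b, c, d, e}
  B3:  IN={a, b, d, e}  OUT={a, b, d, e}
  B4:  IN={a, d, e}  OUT={a, b, d, e}
  B5:  IN={a, b, d, e}  OUT={a, b, c, d, e}
  B6:  IN={a, b, c, e}  OUT={a, b, c, e}
  B7:  IN={a, c, e}  OUT={a, b, c, e}
  B8:  IN={a, b, c, e}  OUT={}

Merge at B6: OUT[B6] = IN[B7] ⊔ IN[B8] = {a, b, c, e}

Answer: {a, b, c, e}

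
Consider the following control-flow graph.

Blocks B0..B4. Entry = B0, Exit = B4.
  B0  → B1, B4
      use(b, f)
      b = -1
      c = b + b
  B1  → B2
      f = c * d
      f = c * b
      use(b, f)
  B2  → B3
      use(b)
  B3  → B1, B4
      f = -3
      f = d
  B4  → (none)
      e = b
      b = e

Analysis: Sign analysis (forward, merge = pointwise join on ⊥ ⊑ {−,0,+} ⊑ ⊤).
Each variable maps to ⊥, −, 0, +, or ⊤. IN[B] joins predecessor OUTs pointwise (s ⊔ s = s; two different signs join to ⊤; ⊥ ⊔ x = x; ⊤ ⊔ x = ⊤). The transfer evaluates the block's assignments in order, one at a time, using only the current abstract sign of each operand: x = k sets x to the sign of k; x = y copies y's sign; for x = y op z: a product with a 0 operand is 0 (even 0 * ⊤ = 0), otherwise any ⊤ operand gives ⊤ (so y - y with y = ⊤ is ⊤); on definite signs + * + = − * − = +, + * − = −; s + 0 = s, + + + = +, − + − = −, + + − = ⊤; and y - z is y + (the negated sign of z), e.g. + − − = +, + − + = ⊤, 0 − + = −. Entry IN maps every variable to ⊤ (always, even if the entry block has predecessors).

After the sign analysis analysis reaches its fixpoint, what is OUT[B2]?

Answer: {a: ⊤, b: -, c: -, d: ⊤, e: ⊤, f: +}

Working:
Per-block solution:
  B0:   IN=(all ⊤)   OUT={b:-, c:-; rest ⊤}
  B1:   IN={b:-, c:-; rest ⊤}   OUT={b:-, c:-, f:+; rest ⊤}
  B2:   IN={b:-, c:-, f:+; rest ⊤}   OUT={b:-, c:-, f:+; rest ⊤}
  B3:   IN={b:-, c:-, f:+; rest ⊤}   OUT={b:-, c:-; rest ⊤}
  B4:   IN={b:-, c:-; rest ⊤}   OUT={b:-, c:-, e:-; rest ⊤}

Merge at B2: IN[B2] = OUT[B1] = {a: ⊤, b: -, c: -, d: ⊤, e: ⊤, f: +}
Applying B2's transfer function to that IN value gives OUT[B2] (row B2 above).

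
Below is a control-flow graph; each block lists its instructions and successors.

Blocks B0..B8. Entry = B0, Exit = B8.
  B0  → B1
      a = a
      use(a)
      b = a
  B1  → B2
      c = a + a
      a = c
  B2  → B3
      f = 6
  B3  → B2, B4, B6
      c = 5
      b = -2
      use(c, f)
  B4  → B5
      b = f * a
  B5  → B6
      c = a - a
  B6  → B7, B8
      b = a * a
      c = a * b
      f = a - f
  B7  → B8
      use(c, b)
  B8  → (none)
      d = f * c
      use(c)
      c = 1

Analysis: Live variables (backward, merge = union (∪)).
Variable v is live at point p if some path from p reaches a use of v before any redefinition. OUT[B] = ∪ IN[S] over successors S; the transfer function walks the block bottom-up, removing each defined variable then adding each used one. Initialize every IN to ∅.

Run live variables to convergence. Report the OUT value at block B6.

Answer: {b, c, f}

Trace:
Per-block solution:
  B0:   IN={a}   OUT={a}
  B1:   IN={a}   OUT={a}
  B2:   IN={a}   OUT={a, f}
  B3:   IN={a, f}   OUT={a, f}
  B4:   IN={a, f}   OUT={a, f}
  B5:   IN={a, f}   OUT={a, f}
  B6:   IN={a, f}   OUT={b, c, f}
  B7:   IN={b, c, f}   OUT={c, f}
  B8:   IN={c, f}   OUT={}

Merge at B6: OUT[B6] = IN[B7] ⊔ IN[B8] = {b, c, f}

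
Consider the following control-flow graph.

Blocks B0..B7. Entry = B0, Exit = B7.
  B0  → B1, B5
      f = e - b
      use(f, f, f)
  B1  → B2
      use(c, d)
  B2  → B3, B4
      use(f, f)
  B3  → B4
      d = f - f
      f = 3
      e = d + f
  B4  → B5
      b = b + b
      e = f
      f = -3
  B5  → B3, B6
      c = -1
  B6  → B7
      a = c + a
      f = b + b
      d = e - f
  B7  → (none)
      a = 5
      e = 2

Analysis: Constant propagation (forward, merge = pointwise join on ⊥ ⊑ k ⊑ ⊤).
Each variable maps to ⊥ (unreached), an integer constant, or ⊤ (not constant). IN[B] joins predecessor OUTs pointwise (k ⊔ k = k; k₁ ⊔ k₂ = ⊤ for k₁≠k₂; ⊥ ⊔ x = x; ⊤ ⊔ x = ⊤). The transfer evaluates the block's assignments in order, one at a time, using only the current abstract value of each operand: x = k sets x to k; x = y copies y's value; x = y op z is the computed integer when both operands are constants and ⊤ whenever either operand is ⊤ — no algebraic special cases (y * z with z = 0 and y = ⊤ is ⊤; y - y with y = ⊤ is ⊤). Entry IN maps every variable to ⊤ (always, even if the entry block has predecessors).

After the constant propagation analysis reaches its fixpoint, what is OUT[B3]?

Answer: {a: ⊤, b: ⊤, c: ⊤, d: ⊤, e: ⊤, f: 3}

Working:
Fixpoint table:
  B0: | IN=(all ⊤) | OUT=(all ⊤)
  B1: | IN=(all ⊤) | OUT=(all ⊤)
  B2: | IN=(all ⊤) | OUT=(all ⊤)
  B3: | IN=(all ⊤) | OUT={f:3; rest ⊤}
  B4: | IN=(all ⊤) | OUT={f:-3; rest ⊤}
  B5: | IN=(all ⊤) | OUT={c:-1; rest ⊤}
  B6: | IN={c:-1; rest ⊤} | OUT={c:-1; rest ⊤}
  B7: | IN={c:-1; rest ⊤} | OUT={a:5, c:-1, e:2; rest ⊤}

Merge at B3: IN[B3] = OUT[B2] ⊔ OUT[B5] = {a: ⊤, b: ⊤, c: ⊤, d: ⊤, e: ⊤, f: ⊤}
Applying B3's transfer function to that IN value gives OUT[B3] (row B3 above).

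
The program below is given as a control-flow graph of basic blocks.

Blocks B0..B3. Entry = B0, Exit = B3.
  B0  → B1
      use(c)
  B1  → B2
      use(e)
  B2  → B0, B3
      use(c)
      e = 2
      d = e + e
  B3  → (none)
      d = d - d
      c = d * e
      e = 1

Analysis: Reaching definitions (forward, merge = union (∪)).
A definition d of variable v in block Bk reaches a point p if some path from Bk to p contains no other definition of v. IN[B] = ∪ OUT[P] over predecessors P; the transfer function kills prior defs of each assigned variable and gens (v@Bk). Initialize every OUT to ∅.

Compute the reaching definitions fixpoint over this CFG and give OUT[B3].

Fixpoint table:
  B0: | IN={d@B2, e@B2} | OUT={d@B2, e@B2}
  B1: | IN={d@B2, e@B2} | OUT={d@B2, e@B2}
  B2: | IN={d@B2, e@B2} | OUT={d@B2, e@B2}
  B3: | IN={d@B2, e@B2} | OUT={c@B3, d@B3, e@B3}

Merge at B3: IN[B3] = OUT[B2] = {d@B2, e@B2}
Applying B3's transfer function to that IN value gives OUT[B3] (row B3 above).

Answer: {c@B3, d@B3, e@B3}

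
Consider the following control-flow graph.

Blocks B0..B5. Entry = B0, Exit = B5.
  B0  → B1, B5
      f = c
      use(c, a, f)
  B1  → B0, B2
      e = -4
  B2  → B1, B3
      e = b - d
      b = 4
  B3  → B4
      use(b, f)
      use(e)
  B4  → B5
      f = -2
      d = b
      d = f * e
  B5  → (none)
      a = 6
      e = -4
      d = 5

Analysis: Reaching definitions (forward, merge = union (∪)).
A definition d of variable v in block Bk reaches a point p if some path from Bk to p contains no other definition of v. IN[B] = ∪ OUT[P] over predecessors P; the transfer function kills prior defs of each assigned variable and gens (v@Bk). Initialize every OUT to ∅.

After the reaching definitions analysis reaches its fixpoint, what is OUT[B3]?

Converged values:
  B0:  IN={b@B2, e@B1, f@B0}  OUT={b@B2, e@B1, f@B0}
  B1:  IN={b@B2, e@B1, e@B2, f@B0}  OUT={b@B2, e@B1, f@B0}
  B2:  IN={b@B2, e@B1, f@B0}  OUT={b@B2, e@B2, f@B0}
  B3:  IN={b@B2, e@B2, f@B0}  OUT={b@B2, e@B2, f@B0}
  B4:  IN={b@B2, e@B2, f@B0}  OUT={b@B2, d@B4, e@B2, f@B4}
  B5:  IN={b@B2, d@B4, e@B1, e@B2, f@B0, f@B4}  OUT={a@B5, b@B2, d@B5, e@B5, f@B0, f@B4}

Merge at B3: IN[B3] = OUT[B2] = {b@B2, e@B2, f@B0}
Applying B3's transfer function to that IN value gives OUT[B3] (row B3 above).

Answer: {b@B2, e@B2, f@B0}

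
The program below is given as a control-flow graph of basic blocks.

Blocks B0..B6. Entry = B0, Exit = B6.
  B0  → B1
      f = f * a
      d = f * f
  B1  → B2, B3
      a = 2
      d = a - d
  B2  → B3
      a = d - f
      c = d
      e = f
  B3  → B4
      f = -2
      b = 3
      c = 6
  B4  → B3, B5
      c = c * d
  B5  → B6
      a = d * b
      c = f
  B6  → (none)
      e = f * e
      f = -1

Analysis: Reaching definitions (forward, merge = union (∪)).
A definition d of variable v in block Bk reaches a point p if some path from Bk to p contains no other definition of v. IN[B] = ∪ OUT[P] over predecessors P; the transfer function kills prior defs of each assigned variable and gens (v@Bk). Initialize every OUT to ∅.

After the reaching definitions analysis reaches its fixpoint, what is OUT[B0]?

Per-block solution:
  B0:   IN={}   OUT={d@B0, f@B0}
  B1:   IN={d@B0, f@B0}   OUT={a@B1, d@B1, f@B0}
  B2:   IN={a@B1, d@B1, f@B0}   OUT={a@B2, c@B2, d@B1, e@B2, f@B0}
  B3:   IN={a@B1, a@B2, b@B3, c@B2, c@B4, d@B1, e@B2, f@B0, f@B3}   OUT={a@B1, a@B2, b@B3, c@B3, d@B1, e@B2, f@B3}
  B4:   IN={a@B1, a@B2, b@B3, c@B3, d@B1, e@B2, f@B3}   OUT={a@B1, a@B2, b@B3, c@B4, d@B1, e@B2, f@B3}
  B5:   IN={a@B1, a@B2, b@B3, c@B4, d@B1, e@B2, f@B3}   OUT={a@B5, b@B3, c@B5, d@B1, e@B2, f@B3}
  B6:   IN={a@B5, b@B3, c@B5, d@B1, e@B2, f@B3}   OUT={a@B5, b@B3, c@B5, d@B1, e@B6, f@B6}

B0 is the boundary node: IN[B0] = {}
Applying B0's transfer function to that IN value gives OUT[B0] (row B0 above).

Answer: {d@B0, f@B0}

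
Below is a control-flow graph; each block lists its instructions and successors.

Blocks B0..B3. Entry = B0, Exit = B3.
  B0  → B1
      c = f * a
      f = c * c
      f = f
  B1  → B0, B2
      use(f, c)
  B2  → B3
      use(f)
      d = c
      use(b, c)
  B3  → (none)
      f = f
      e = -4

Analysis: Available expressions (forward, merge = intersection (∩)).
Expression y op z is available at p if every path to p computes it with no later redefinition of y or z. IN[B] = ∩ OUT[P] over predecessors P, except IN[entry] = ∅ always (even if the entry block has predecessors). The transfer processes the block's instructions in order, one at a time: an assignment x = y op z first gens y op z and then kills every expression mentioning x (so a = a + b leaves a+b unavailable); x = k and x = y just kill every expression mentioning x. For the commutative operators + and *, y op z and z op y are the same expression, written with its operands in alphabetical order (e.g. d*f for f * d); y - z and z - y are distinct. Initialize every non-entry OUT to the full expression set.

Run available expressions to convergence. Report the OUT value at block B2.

Fixpoint table:
  B0:   IN={}   OUT={c*c}
  B1:   IN={c*c}   OUT={c*c}
  B2:   IN={c*c}   OUT={c*c}
  B3:   IN={c*c}   OUT={c*c}

Merge at B2: IN[B2] = OUT[B1] = {c*c}
Applying B2's transfer function to that IN value gives OUT[B2] (row B2 above).

Answer: {c*c}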